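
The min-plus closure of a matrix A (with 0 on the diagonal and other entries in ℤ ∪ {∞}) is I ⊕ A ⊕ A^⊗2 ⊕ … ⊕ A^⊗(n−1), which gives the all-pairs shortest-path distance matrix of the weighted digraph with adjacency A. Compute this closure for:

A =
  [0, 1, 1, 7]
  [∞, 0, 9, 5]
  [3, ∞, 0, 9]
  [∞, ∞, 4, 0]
Closure =
  [0, 1, 1, 6]
  [12, 0, 9, 5]
  [3, 4, 0, 9]
  [7, 8, 4, 0]

This is the Floyd-Warshall all-pairs shortest-path computation. For each intermediate vertex k = 0, 1, …, 3, update dist[i][j] ← min(dist[i][j], dist[i][k] + dist[k][j]). The final matrix gives, for each (i, j), the minimum total weight of any directed path from i to j (possibly empty when i = j).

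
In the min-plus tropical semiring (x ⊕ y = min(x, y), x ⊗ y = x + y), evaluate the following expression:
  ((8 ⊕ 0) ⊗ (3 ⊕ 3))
((8 ⊕ 0) ⊗ (3 ⊕ 3)) = 3

Expand innermost to outermost. Recall ⊕ takes the minimum of its arguments and ⊗ takes their sum. Working out the expression ((8 ⊕ 0) ⊗ (3 ⊕ 3)) gives 3.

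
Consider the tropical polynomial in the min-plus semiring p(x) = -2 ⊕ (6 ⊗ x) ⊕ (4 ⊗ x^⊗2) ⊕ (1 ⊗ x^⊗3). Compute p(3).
p(3) = -2

A tropical monomial a ⊗ x^⊗i evaluates to a + i · x. Evaluating each term at x = 3:
  Term 0 contributes -2 + 0 · 3 = -2
  Term 1 contributes 6 + 1 · 3 = 9
  Term 2 contributes 4 + 2 · 3 = 10
  Term 3 contributes 1 + 3 · 3 = 10
p(3) = ⊕ of these = min[-2, 9, 10, 10] = -2.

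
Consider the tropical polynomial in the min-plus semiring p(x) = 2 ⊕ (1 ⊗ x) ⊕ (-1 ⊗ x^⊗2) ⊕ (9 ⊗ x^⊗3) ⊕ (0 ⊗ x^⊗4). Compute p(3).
p(3) = 2

A tropical monomial a ⊗ x^⊗i evaluates to a + i · x. Evaluating each term at x = 3:
  Term 0 contributes 2 + 0 · 3 = 2
  Term 1 contributes 1 + 1 · 3 = 4
  Term 2 contributes -1 + 2 · 3 = 5
  Term 3 contributes 9 + 3 · 3 = 18
  Term 4 contributes 0 + 4 · 3 = 12
p(3) = ⊕ of these = min[2, 4, 5, 18, 12] = 2.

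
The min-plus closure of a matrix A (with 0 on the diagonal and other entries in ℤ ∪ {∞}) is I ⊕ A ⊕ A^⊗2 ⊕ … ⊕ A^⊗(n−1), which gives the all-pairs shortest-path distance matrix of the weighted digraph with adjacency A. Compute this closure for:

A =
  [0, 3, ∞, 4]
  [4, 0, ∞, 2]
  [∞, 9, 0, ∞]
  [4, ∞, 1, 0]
Closure =
  [0, 3, 5, 4]
  [4, 0, 3, 2]
  [13, 9, 0, 11]
  [4, 7, 1, 0]

This is the Floyd-Warshall all-pairs shortest-path computation. For each intermediate vertex k = 0, 1, …, 3, update dist[i][j] ← min(dist[i][j], dist[i][k] + dist[k][j]). The final matrix gives, for each (i, j), the minimum total weight of any directed path from i to j (possibly empty when i = j).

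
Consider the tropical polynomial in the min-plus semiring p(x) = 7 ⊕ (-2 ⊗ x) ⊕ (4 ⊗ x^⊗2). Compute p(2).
p(2) = 0

A tropical monomial a ⊗ x^⊗i evaluates to a + i · x. Evaluating each term at x = 2:
  Term 0 contributes 7 + 0 · 2 = 7
  Term 1 contributes -2 + 1 · 2 = 0
  Term 2 contributes 4 + 2 · 2 = 8
p(2) = ⊕ of these = min[7, 0, 8] = 0.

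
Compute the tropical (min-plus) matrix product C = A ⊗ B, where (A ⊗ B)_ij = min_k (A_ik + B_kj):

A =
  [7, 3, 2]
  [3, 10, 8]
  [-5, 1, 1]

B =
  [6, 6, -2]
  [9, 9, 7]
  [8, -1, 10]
A ⊗ B =
  [10, 1, 5]
  [9, 7, 1]
  [1, 0, -7]

Apply the min-plus product entry-by-entry:
  C[0][0] = min over k of (A[0][0] + B[0][0] = 7 + 6 = 13, A[0][1] + B[1][0] = 3 + 9 = 12, A[0][2] + B[2][0] = 2 + 8 = 10) = 10 (attained at k = 2)
  C[0][1] = min over k of (A[0][0] + B[0][1] = 7 + 6 = 13, A[0][1] + B[1][1] = 3 + 9 = 12, A[0][2] + B[2][1] = 2 + -1 = 1) = 1 (attained at k = 2)
  C[0][2] = min over k of (A[0][0] + B[0][2] = 7 + -2 = 5, A[0][1] + B[1][2] = 3 + 7 = 10, A[0][2] + B[2][2] = 2 + 10 = 12) = 5 (attained at k = 0)
  C[1][0] = min over k of (A[1][0] + B[0][0] = 3 + 6 = 9, A[1][1] + B[1][0] = 10 + 9 = 19, A[1][2] + B[2][0] = 8 + 8 = 16) = 9 (attained at k = 0)
  C[1][1] = min over k of (A[1][0] + B[0][1] = 3 + 6 = 9, A[1][1] + B[1][1] = 10 + 9 = 19, A[1][2] + B[2][1] = 8 + -1 = 7) = 7 (attained at k = 2)
  C[1][2] = min over k of (A[1][0] + B[0][2] = 3 + -2 = 1, A[1][1] + B[1][2] = 10 + 7 = 17, A[1][2] + B[2][2] = 8 + 10 = 18) = 1 (attained at k = 0)
  C[2][0] = min over k of (A[2][0] + B[0][0] = -5 + 6 = 1, A[2][1] + B[1][0] = 1 + 9 = 10, A[2][2] + B[2][0] = 1 + 8 = 9) = 1 (attained at k = 0)
  C[2][1] = min over k of (A[2][0] + B[0][1] = -5 + 6 = 1, A[2][1] + B[1][1] = 1 + 9 = 10, A[2][2] + B[2][1] = 1 + -1 = 0) = 0 (attained at k = 2)
  C[2][2] = min over k of (A[2][0] + B[0][2] = -5 + -2 = -7, A[2][1] + B[1][2] = 1 + 7 = 8, A[2][2] + B[2][2] = 1 + 10 = 11) = -7 (attained at k = 0)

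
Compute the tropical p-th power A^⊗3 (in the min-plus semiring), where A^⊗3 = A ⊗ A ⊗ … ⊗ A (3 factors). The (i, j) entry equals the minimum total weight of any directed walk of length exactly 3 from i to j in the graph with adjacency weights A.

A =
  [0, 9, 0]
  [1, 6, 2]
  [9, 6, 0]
A^⊗3 =
  [0, 6, 0]
  [1, 7, 1]
  [7, 6, 0]

Each entry (A^⊗3)_ij equals the minimum over all length-3 walks i = v_0 → v_1 → … → v_3 = j of Σ_t A[v_t][v_{t+1}]. For example, for (i, j) = (0, 2) we minimise over 9 possible intermediate vertex sequences; the minimum is 0, attained along the walk 0 → 0 → 0 → 2.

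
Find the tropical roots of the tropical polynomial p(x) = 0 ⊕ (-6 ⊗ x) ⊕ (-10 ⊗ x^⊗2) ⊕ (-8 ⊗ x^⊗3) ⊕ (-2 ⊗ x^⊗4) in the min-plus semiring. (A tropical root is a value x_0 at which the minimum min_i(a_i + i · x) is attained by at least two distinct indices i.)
Roots: {-6, -2, 4, 6}

Each tropical root is a break point of the lower envelope of the lines y = a_i + i · x (there are 5 lines, with slopes 0, 1, ..., 4). Only the lines that attain the minimum somewhere contribute to roots; other lines are dominated. Here the surviving (envelope) indices are i = 4, i = 3, i = 2, i = 1, i = 0.
Intersections between consecutive envelope lines give the roots: for adjacent envelope indices i < j the intersection is x = (a_i − a_j) / (j − i). Reading off the sorted break points: {-6, -2, 4, 6}.
Verification: at each break x_0, at least two indices attain the minimum of min_i(a_i + i · x_0).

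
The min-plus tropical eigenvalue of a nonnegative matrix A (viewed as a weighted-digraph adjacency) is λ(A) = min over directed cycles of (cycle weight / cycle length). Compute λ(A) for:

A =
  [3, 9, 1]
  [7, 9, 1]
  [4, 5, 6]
λ(A) = 5/2

Enumerate directed cycles and compute their means (weight / length). Sample:
  cycle 0 → 0: weight = 3, length = 1, mean = 3/1 ≈ 3.000
  cycle 1 → 1: weight = 9, length = 1, mean = 9/1 ≈ 9.000
  cycle 2 → 2: weight = 6, length = 1, mean = 6/1 ≈ 6.000
  cycle 0 → 1 → 0: weight = 16, length = 2, mean = 16/2 ≈ 8.000
  cycle 0 → 2 → 0: weight = 5, length = 2, mean = 5/2 ≈ 2.500
  cycle 1 → 0 → 1: weight = 16, length = 2, mean = 16/2 ≈ 8.000
Minimum mean = 2.500, attained e.g. along the cycle 0 → 2 → 0 with weight 5 and length 2. So λ(A) = 5/2 = 5/2.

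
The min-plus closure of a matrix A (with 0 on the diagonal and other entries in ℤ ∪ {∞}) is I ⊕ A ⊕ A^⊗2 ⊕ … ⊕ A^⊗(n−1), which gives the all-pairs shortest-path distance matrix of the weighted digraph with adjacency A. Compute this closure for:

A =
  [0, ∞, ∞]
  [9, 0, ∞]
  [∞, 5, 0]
Closure =
  [0, ∞, ∞]
  [9, 0, ∞]
  [14, 5, 0]

This is the Floyd-Warshall all-pairs shortest-path computation. For each intermediate vertex k = 0, 1, …, 2, update dist[i][j] ← min(dist[i][j], dist[i][k] + dist[k][j]). The final matrix gives, for each (i, j), the minimum total weight of any directed path from i to j (possibly empty when i = j).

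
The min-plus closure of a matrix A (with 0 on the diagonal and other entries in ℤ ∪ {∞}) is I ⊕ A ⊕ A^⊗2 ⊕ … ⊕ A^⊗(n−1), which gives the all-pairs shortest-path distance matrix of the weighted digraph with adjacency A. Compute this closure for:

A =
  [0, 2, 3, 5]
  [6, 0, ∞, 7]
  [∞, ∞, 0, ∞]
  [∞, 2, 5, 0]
Closure =
  [0, 2, 3, 5]
  [6, 0, 9, 7]
  [∞, ∞, 0, ∞]
  [8, 2, 5, 0]

This is the Floyd-Warshall all-pairs shortest-path computation. For each intermediate vertex k = 0, 1, …, 3, update dist[i][j] ← min(dist[i][j], dist[i][k] + dist[k][j]). The final matrix gives, for each (i, j), the minimum total weight of any directed path from i to j (possibly empty when i = j).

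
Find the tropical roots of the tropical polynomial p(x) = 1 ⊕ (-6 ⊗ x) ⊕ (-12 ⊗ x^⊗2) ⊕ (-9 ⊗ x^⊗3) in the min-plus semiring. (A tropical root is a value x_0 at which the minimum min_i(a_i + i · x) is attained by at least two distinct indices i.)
Roots: {-3, 6, 7}

Each tropical root is a break point of the lower envelope of the lines y = a_i + i · x (there are 4 lines, with slopes 0, 1, ..., 3). Only the lines that attain the minimum somewhere contribute to roots; other lines are dominated. Here the surviving (envelope) indices are i = 3, i = 2, i = 1, i = 0.
Intersections between consecutive envelope lines give the roots: for adjacent envelope indices i < j the intersection is x = (a_i − a_j) / (j − i). Reading off the sorted break points: {-3, 6, 7}.
Verification: at each break x_0, at least two indices attain the minimum of min_i(a_i + i · x_0).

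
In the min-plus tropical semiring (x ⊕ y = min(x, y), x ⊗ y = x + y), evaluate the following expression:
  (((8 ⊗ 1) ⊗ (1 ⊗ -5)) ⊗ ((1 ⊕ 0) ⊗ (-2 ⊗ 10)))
(((8 ⊗ 1) ⊗ (1 ⊗ -5)) ⊗ ((1 ⊕ 0) ⊗ (-2 ⊗ 10))) = 13

Expand innermost to outermost. Recall ⊕ takes the minimum of its arguments and ⊗ takes their sum. Working out the expression (((8 ⊗ 1) ⊗ (1 ⊗ -5)) ⊗ ((1 ⊕ 0) ⊗ (-2 ⊗ 10))) gives 13.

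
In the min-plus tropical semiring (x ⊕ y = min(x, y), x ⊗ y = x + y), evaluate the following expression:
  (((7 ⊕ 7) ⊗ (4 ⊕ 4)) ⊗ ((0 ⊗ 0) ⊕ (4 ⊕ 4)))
(((7 ⊕ 7) ⊗ (4 ⊕ 4)) ⊗ ((0 ⊗ 0) ⊕ (4 ⊕ 4))) = 11

Expand innermost to outermost. Recall ⊕ takes the minimum of its arguments and ⊗ takes their sum. Working out the expression (((7 ⊕ 7) ⊗ (4 ⊕ 4)) ⊗ ((0 ⊗ 0) ⊕ (4 ⊕ 4))) gives 11.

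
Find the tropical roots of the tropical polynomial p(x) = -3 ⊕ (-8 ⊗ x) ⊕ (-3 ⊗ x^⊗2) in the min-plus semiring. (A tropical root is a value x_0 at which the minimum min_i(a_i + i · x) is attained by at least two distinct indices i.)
Roots: {-5, 5}

Each tropical root is a break point of the lower envelope of the lines y = a_i + i · x (there are 3 lines, with slopes 0, 1, ..., 2). Only the lines that attain the minimum somewhere contribute to roots; other lines are dominated. Here the surviving (envelope) indices are i = 2, i = 1, i = 0.
Intersections between consecutive envelope lines give the roots: for adjacent envelope indices i < j the intersection is x = (a_i − a_j) / (j − i). Reading off the sorted break points: {-5, 5}.
Verification: at each break x_0, at least two indices attain the minimum of min_i(a_i + i · x_0).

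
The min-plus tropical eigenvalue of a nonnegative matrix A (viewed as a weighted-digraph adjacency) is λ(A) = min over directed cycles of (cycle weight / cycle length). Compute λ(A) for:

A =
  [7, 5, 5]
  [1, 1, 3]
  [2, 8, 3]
λ(A) = 1

Enumerate directed cycles and compute their means (weight / length). Sample:
  cycle 0 → 0: weight = 7, length = 1, mean = 7/1 ≈ 7.000
  cycle 1 → 1: weight = 1, length = 1, mean = 1/1 ≈ 1.000
  cycle 2 → 2: weight = 3, length = 1, mean = 3/1 ≈ 3.000
  cycle 0 → 1 → 0: weight = 6, length = 2, mean = 6/2 ≈ 3.000
  cycle 0 → 2 → 0: weight = 7, length = 2, mean = 7/2 ≈ 3.500
  cycle 1 → 0 → 1: weight = 6, length = 2, mean = 6/2 ≈ 3.000
Minimum mean = 1.000, attained e.g. along the cycle 1 → 1 with weight 1 and length 1. So λ(A) = 1/1 = 1.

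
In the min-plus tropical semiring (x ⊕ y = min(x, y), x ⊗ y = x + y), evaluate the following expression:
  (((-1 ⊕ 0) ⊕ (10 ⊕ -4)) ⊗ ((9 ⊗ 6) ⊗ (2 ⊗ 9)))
(((-1 ⊕ 0) ⊕ (10 ⊕ -4)) ⊗ ((9 ⊗ 6) ⊗ (2 ⊗ 9))) = 22

Expand innermost to outermost. Recall ⊕ takes the minimum of its arguments and ⊗ takes their sum. Working out the expression (((-1 ⊕ 0) ⊕ (10 ⊕ -4)) ⊗ ((9 ⊗ 6) ⊗ (2 ⊗ 9))) gives 22.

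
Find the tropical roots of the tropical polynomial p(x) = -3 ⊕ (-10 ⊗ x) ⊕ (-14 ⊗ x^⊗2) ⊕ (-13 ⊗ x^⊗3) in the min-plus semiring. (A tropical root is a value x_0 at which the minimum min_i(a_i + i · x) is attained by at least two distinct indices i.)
Roots: {-1, 4, 7}

Each tropical root is a break point of the lower envelope of the lines y = a_i + i · x (there are 4 lines, with slopes 0, 1, ..., 3). Only the lines that attain the minimum somewhere contribute to roots; other lines are dominated. Here the surviving (envelope) indices are i = 3, i = 2, i = 1, i = 0.
Intersections between consecutive envelope lines give the roots: for adjacent envelope indices i < j the intersection is x = (a_i − a_j) / (j − i). Reading off the sorted break points: {-1, 4, 7}.
Verification: at each break x_0, at least two indices attain the minimum of min_i(a_i + i · x_0).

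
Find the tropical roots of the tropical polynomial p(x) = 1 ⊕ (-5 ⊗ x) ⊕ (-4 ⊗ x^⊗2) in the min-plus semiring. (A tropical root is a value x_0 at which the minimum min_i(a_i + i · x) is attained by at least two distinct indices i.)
Roots: {-1, 6}

Each tropical root is a break point of the lower envelope of the lines y = a_i + i · x (there are 3 lines, with slopes 0, 1, ..., 2). Only the lines that attain the minimum somewhere contribute to roots; other lines are dominated. Here the surviving (envelope) indices are i = 2, i = 1, i = 0.
Intersections between consecutive envelope lines give the roots: for adjacent envelope indices i < j the intersection is x = (a_i − a_j) / (j − i). Reading off the sorted break points: {-1, 6}.
Verification: at each break x_0, at least two indices attain the minimum of min_i(a_i + i · x_0).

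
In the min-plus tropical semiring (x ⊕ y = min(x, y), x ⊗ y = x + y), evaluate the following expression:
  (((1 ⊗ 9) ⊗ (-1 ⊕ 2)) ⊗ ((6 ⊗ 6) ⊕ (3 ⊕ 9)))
(((1 ⊗ 9) ⊗ (-1 ⊕ 2)) ⊗ ((6 ⊗ 6) ⊕ (3 ⊕ 9))) = 12

Expand innermost to outermost. Recall ⊕ takes the minimum of its arguments and ⊗ takes their sum. Working out the expression (((1 ⊗ 9) ⊗ (-1 ⊕ 2)) ⊗ ((6 ⊗ 6) ⊕ (3 ⊕ 9))) gives 12.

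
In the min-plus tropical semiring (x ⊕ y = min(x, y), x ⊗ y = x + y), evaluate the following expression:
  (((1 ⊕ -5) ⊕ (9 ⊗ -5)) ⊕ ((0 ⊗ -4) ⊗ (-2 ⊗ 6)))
(((1 ⊕ -5) ⊕ (9 ⊗ -5)) ⊕ ((0 ⊗ -4) ⊗ (-2 ⊗ 6))) = -5

Expand innermost to outermost. Recall ⊕ takes the minimum of its arguments and ⊗ takes their sum. Working out the expression (((1 ⊕ -5) ⊕ (9 ⊗ -5)) ⊕ ((0 ⊗ -4) ⊗ (-2 ⊗ 6))) gives -5.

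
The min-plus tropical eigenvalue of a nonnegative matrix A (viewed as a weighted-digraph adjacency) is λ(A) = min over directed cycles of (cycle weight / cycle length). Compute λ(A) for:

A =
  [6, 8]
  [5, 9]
λ(A) = 6

Enumerate directed cycles and compute their means (weight / length). Sample:
  cycle 0 → 0: weight = 6, length = 1, mean = 6/1 ≈ 6.000
  cycle 1 → 1: weight = 9, length = 1, mean = 9/1 ≈ 9.000
  cycle 0 → 1 → 0: weight = 13, length = 2, mean = 13/2 ≈ 6.500
  cycle 1 → 0 → 1: weight = 13, length = 2, mean = 13/2 ≈ 6.500
Minimum mean = 6.000, attained e.g. along the cycle 0 → 0 with weight 6 and length 1. So λ(A) = 6/1 = 6.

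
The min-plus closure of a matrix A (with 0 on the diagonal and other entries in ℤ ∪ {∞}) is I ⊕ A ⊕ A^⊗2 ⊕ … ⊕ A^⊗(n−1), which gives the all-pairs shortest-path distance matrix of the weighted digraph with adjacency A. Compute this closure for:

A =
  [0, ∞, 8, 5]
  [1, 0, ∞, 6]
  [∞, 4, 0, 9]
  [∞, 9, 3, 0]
Closure =
  [0, 12, 8, 5]
  [1, 0, 9, 6]
  [5, 4, 0, 9]
  [8, 7, 3, 0]

This is the Floyd-Warshall all-pairs shortest-path computation. For each intermediate vertex k = 0, 1, …, 3, update dist[i][j] ← min(dist[i][j], dist[i][k] + dist[k][j]). The final matrix gives, for each (i, j), the minimum total weight of any directed path from i to j (possibly empty when i = j).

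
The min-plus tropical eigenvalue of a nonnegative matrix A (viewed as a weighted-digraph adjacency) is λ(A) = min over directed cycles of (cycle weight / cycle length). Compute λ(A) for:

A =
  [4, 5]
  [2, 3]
λ(A) = 3

Enumerate directed cycles and compute their means (weight / length). Sample:
  cycle 0 → 0: weight = 4, length = 1, mean = 4/1 ≈ 4.000
  cycle 1 → 1: weight = 3, length = 1, mean = 3/1 ≈ 3.000
  cycle 0 → 1 → 0: weight = 7, length = 2, mean = 7/2 ≈ 3.500
  cycle 1 → 0 → 1: weight = 7, length = 2, mean = 7/2 ≈ 3.500
Minimum mean = 3.000, attained e.g. along the cycle 1 → 1 with weight 3 and length 1. So λ(A) = 3/1 = 3.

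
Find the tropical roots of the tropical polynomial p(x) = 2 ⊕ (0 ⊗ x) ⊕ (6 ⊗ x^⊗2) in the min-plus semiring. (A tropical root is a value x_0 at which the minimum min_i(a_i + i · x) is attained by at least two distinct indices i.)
Roots: {-6, 2}

Each tropical root is a break point of the lower envelope of the lines y = a_i + i · x (there are 3 lines, with slopes 0, 1, ..., 2). Only the lines that attain the minimum somewhere contribute to roots; other lines are dominated. Here the surviving (envelope) indices are i = 2, i = 1, i = 0.
Intersections between consecutive envelope lines give the roots: for adjacent envelope indices i < j the intersection is x = (a_i − a_j) / (j − i). Reading off the sorted break points: {-6, 2}.
Verification: at each break x_0, at least two indices attain the minimum of min_i(a_i + i · x_0).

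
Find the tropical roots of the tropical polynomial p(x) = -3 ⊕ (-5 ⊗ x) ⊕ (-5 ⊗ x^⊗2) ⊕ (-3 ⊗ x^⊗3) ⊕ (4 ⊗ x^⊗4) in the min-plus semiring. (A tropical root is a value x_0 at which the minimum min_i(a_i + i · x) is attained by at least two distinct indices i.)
Roots: {-7, -2, 0, 2}

Each tropical root is a break point of the lower envelope of the lines y = a_i + i · x (there are 5 lines, with slopes 0, 1, ..., 4). Only the lines that attain the minimum somewhere contribute to roots; other lines are dominated. Here the surviving (envelope) indices are i = 4, i = 3, i = 2, i = 1, i = 0.
Intersections between consecutive envelope lines give the roots: for adjacent envelope indices i < j the intersection is x = (a_i − a_j) / (j − i). Reading off the sorted break points: {-7, -2, 0, 2}.
Verification: at each break x_0, at least two indices attain the minimum of min_i(a_i + i · x_0).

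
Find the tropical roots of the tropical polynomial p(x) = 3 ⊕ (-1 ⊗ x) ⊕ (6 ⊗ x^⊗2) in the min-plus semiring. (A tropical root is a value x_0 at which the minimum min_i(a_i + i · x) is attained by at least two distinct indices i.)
Roots: {-7, 4}

Each tropical root is a break point of the lower envelope of the lines y = a_i + i · x (there are 3 lines, with slopes 0, 1, ..., 2). Only the lines that attain the minimum somewhere contribute to roots; other lines are dominated. Here the surviving (envelope) indices are i = 2, i = 1, i = 0.
Intersections between consecutive envelope lines give the roots: for adjacent envelope indices i < j the intersection is x = (a_i − a_j) / (j − i). Reading off the sorted break points: {-7, 4}.
Verification: at each break x_0, at least two indices attain the minimum of min_i(a_i + i · x_0).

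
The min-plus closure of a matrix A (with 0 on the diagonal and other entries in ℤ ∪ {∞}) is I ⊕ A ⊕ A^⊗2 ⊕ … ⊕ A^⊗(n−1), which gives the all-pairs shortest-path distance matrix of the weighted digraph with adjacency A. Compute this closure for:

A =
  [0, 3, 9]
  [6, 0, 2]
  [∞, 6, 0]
Closure =
  [0, 3, 5]
  [6, 0, 2]
  [12, 6, 0]

This is the Floyd-Warshall all-pairs shortest-path computation. For each intermediate vertex k = 0, 1, …, 2, update dist[i][j] ← min(dist[i][j], dist[i][k] + dist[k][j]). The final matrix gives, for each (i, j), the minimum total weight of any directed path from i to j (possibly empty when i = j).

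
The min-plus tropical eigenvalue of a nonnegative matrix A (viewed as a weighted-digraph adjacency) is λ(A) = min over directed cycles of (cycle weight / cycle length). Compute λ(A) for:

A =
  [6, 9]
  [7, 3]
λ(A) = 3

Enumerate directed cycles and compute their means (weight / length). Sample:
  cycle 0 → 0: weight = 6, length = 1, mean = 6/1 ≈ 6.000
  cycle 1 → 1: weight = 3, length = 1, mean = 3/1 ≈ 3.000
  cycle 0 → 1 → 0: weight = 16, length = 2, mean = 16/2 ≈ 8.000
  cycle 1 → 0 → 1: weight = 16, length = 2, mean = 16/2 ≈ 8.000
Minimum mean = 3.000, attained e.g. along the cycle 1 → 1 with weight 3 and length 1. So λ(A) = 3/1 = 3.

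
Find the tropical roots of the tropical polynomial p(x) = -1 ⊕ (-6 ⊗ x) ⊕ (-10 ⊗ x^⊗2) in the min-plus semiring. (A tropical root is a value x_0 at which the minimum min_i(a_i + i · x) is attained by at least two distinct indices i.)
Roots: {4, 5}

Each tropical root is a break point of the lower envelope of the lines y = a_i + i · x (there are 3 lines, with slopes 0, 1, ..., 2). Only the lines that attain the minimum somewhere contribute to roots; other lines are dominated. Here the surviving (envelope) indices are i = 2, i = 1, i = 0.
Intersections between consecutive envelope lines give the roots: for adjacent envelope indices i < j the intersection is x = (a_i − a_j) / (j − i). Reading off the sorted break points: {4, 5}.
Verification: at each break x_0, at least two indices attain the minimum of min_i(a_i + i · x_0).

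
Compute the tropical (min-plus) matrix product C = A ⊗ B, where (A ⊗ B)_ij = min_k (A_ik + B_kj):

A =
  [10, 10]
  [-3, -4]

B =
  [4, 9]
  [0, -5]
A ⊗ B =
  [10, 5]
  [-4, -9]

Apply the min-plus product entry-by-entry:
  C[0][0] = min over k of (A[0][0] + B[0][0] = 10 + 4 = 14, A[0][1] + B[1][0] = 10 + 0 = 10) = 10 (attained at k = 1)
  C[0][1] = min over k of (A[0][0] + B[0][1] = 10 + 9 = 19, A[0][1] + B[1][1] = 10 + -5 = 5) = 5 (attained at k = 1)
  C[1][0] = min over k of (A[1][0] + B[0][0] = -3 + 4 = 1, A[1][1] + B[1][0] = -4 + 0 = -4) = -4 (attained at k = 1)
  C[1][1] = min over k of (A[1][0] + B[0][1] = -3 + 9 = 6, A[1][1] + B[1][1] = -4 + -5 = -9) = -9 (attained at k = 1)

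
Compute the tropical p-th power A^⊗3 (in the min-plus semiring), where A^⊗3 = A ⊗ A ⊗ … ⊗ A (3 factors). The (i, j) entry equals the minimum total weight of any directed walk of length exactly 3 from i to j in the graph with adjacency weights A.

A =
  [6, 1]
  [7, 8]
A^⊗3 =
  [14, 9]
  [15, 14]

Each entry (A^⊗3)_ij equals the minimum over all length-3 walks i = v_0 → v_1 → … → v_3 = j of Σ_t A[v_t][v_{t+1}]. For example, for (i, j) = (0, 1) we minimise over 4 possible intermediate vertex sequences; the minimum is 9, attained along the walk 0 → 1 → 0 → 1.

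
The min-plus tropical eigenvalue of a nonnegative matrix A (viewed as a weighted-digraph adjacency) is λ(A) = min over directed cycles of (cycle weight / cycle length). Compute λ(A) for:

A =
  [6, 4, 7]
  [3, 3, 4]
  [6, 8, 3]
λ(A) = 3

Enumerate directed cycles and compute their means (weight / length). Sample:
  cycle 0 → 0: weight = 6, length = 1, mean = 6/1 ≈ 6.000
  cycle 1 → 1: weight = 3, length = 1, mean = 3/1 ≈ 3.000
  cycle 2 → 2: weight = 3, length = 1, mean = 3/1 ≈ 3.000
  cycle 0 → 1 → 0: weight = 7, length = 2, mean = 7/2 ≈ 3.500
  cycle 0 → 2 → 0: weight = 13, length = 2, mean = 13/2 ≈ 6.500
  cycle 1 → 0 → 1: weight = 7, length = 2, mean = 7/2 ≈ 3.500
Minimum mean = 3.000, attained e.g. along the cycle 1 → 1 with weight 3 and length 1. So λ(A) = 3/1 = 3.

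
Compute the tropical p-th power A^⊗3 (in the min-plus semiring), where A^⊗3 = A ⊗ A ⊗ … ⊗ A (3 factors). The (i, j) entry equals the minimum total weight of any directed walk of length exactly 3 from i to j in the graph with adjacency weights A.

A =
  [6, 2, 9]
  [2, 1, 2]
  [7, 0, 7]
A^⊗3 =
  [5, 4, 5]
  [4, 3, 4]
  [3, 2, 3]

Each entry (A^⊗3)_ij equals the minimum over all length-3 walks i = v_0 → v_1 → … → v_3 = j of Σ_t A[v_t][v_{t+1}]. For example, for (i, j) = (0, 2) we minimise over 9 possible intermediate vertex sequences; the minimum is 5, attained along the walk 0 → 1 → 1 → 2.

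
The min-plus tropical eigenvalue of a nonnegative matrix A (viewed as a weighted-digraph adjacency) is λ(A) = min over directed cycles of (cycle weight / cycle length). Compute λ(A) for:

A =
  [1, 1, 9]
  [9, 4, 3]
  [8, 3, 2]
λ(A) = 1

Enumerate directed cycles and compute their means (weight / length). Sample:
  cycle 0 → 0: weight = 1, length = 1, mean = 1/1 ≈ 1.000
  cycle 1 → 1: weight = 4, length = 1, mean = 4/1 ≈ 4.000
  cycle 2 → 2: weight = 2, length = 1, mean = 2/1 ≈ 2.000
  cycle 0 → 1 → 0: weight = 10, length = 2, mean = 10/2 ≈ 5.000
  cycle 0 → 2 → 0: weight = 17, length = 2, mean = 17/2 ≈ 8.500
  cycle 1 → 0 → 1: weight = 10, length = 2, mean = 10/2 ≈ 5.000
Minimum mean = 1.000, attained e.g. along the cycle 0 → 0 with weight 1 and length 1. So λ(A) = 1/1 = 1.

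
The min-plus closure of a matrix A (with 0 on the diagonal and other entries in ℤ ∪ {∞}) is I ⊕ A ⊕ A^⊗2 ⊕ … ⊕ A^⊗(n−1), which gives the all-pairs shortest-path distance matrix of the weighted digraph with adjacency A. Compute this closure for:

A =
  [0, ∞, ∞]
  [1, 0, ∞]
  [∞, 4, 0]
Closure =
  [0, ∞, ∞]
  [1, 0, ∞]
  [5, 4, 0]

This is the Floyd-Warshall all-pairs shortest-path computation. For each intermediate vertex k = 0, 1, …, 2, update dist[i][j] ← min(dist[i][j], dist[i][k] + dist[k][j]). The final matrix gives, for each (i, j), the minimum total weight of any directed path from i to j (possibly empty when i = j).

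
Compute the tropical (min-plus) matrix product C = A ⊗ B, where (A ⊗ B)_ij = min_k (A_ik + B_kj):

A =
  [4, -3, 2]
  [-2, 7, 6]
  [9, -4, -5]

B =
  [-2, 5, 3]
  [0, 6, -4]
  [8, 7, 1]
A ⊗ B =
  [-3, 3, -7]
  [-4, 3, 1]
  [-4, 2, -8]

Apply the min-plus product entry-by-entry:
  C[0][0] = min over k of (A[0][0] + B[0][0] = 4 + -2 = 2, A[0][1] + B[1][0] = -3 + 0 = -3, A[0][2] + B[2][0] = 2 + 8 = 10) = -3 (attained at k = 1)
  C[0][1] = min over k of (A[0][0] + B[0][1] = 4 + 5 = 9, A[0][1] + B[1][1] = -3 + 6 = 3, A[0][2] + B[2][1] = 2 + 7 = 9) = 3 (attained at k = 1)
  C[0][2] = min over k of (A[0][0] + B[0][2] = 4 + 3 = 7, A[0][1] + B[1][2] = -3 + -4 = -7, A[0][2] + B[2][2] = 2 + 1 = 3) = -7 (attained at k = 1)
  C[1][0] = min over k of (A[1][0] + B[0][0] = -2 + -2 = -4, A[1][1] + B[1][0] = 7 + 0 = 7, A[1][2] + B[2][0] = 6 + 8 = 14) = -4 (attained at k = 0)
  C[1][1] = min over k of (A[1][0] + B[0][1] = -2 + 5 = 3, A[1][1] + B[1][1] = 7 + 6 = 13, A[1][2] + B[2][1] = 6 + 7 = 13) = 3 (attained at k = 0)
  C[1][2] = min over k of (A[1][0] + B[0][2] = -2 + 3 = 1, A[1][1] + B[1][2] = 7 + -4 = 3, A[1][2] + B[2][2] = 6 + 1 = 7) = 1 (attained at k = 0)
  C[2][0] = min over k of (A[2][0] + B[0][0] = 9 + -2 = 7, A[2][1] + B[1][0] = -4 + 0 = -4, A[2][2] + B[2][0] = -5 + 8 = 3) = -4 (attained at k = 1)
  C[2][1] = min over k of (A[2][0] + B[0][1] = 9 + 5 = 14, A[2][1] + B[1][1] = -4 + 6 = 2, A[2][2] + B[2][1] = -5 + 7 = 2) = 2 (attained at k = 1)
  C[2][2] = min over k of (A[2][0] + B[0][2] = 9 + 3 = 12, A[2][1] + B[1][2] = -4 + -4 = -8, A[2][2] + B[2][2] = -5 + 1 = -4) = -8 (attained at k = 1)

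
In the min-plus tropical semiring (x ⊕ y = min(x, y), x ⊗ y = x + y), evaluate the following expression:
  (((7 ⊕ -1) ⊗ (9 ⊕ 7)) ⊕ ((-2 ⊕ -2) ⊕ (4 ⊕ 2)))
(((7 ⊕ -1) ⊗ (9 ⊕ 7)) ⊕ ((-2 ⊕ -2) ⊕ (4 ⊕ 2))) = -2

Expand innermost to outermost. Recall ⊕ takes the minimum of its arguments and ⊗ takes their sum. Working out the expression (((7 ⊕ -1) ⊗ (9 ⊕ 7)) ⊕ ((-2 ⊕ -2) ⊕ (4 ⊕ 2))) gives -2.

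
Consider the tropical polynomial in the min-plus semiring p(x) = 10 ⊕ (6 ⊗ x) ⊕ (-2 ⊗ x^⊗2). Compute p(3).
p(3) = 4

A tropical monomial a ⊗ x^⊗i evaluates to a + i · x. Evaluating each term at x = 3:
  Term 0 contributes 10 + 0 · 3 = 10
  Term 1 contributes 6 + 1 · 3 = 9
  Term 2 contributes -2 + 2 · 3 = 4
p(3) = ⊕ of these = min[10, 9, 4] = 4.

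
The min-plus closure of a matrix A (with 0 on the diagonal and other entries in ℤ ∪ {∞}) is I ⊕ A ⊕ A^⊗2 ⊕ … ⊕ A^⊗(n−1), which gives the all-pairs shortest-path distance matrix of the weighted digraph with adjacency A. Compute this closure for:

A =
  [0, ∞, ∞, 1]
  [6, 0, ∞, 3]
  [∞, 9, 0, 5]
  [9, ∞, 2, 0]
Closure =
  [0, 12, 3, 1]
  [6, 0, 5, 3]
  [14, 9, 0, 5]
  [9, 11, 2, 0]

This is the Floyd-Warshall all-pairs shortest-path computation. For each intermediate vertex k = 0, 1, …, 3, update dist[i][j] ← min(dist[i][j], dist[i][k] + dist[k][j]). The final matrix gives, for each (i, j), the minimum total weight of any directed path from i to j (possibly empty when i = j).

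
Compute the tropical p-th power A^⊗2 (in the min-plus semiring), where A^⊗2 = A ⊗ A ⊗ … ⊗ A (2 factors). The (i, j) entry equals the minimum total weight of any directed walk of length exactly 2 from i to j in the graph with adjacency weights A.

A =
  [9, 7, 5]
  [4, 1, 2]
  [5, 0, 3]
A^⊗2 =
  [10, 5, 8]
  [5, 2, 3]
  [4, 1, 2]

Each entry (A^⊗2)_ij equals the minimum over all length-2 walks i = v_0 → v_1 → … → v_2 = j of Σ_t A[v_t][v_{t+1}]. For example, for (i, j) = (0, 2) we minimise over 3 possible intermediate vertex sequences; the minimum is 8, attained along the walk 0 → 2 → 2.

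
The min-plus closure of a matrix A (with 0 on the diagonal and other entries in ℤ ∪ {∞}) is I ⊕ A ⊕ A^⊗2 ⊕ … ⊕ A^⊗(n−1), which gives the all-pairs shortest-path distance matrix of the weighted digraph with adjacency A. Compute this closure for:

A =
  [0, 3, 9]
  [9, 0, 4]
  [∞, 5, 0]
Closure =
  [0, 3, 7]
  [9, 0, 4]
  [14, 5, 0]

This is the Floyd-Warshall all-pairs shortest-path computation. For each intermediate vertex k = 0, 1, …, 2, update dist[i][j] ← min(dist[i][j], dist[i][k] + dist[k][j]). The final matrix gives, for each (i, j), the minimum total weight of any directed path from i to j (possibly empty when i = j).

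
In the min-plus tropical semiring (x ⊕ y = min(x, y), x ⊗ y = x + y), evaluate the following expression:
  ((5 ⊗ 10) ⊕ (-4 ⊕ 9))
((5 ⊗ 10) ⊕ (-4 ⊕ 9)) = -4

Expand innermost to outermost. Recall ⊕ takes the minimum of its arguments and ⊗ takes their sum. Working out the expression ((5 ⊗ 10) ⊕ (-4 ⊕ 9)) gives -4.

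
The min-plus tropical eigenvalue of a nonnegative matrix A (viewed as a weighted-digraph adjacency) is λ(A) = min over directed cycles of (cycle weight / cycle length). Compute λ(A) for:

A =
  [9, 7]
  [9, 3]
λ(A) = 3

Enumerate directed cycles and compute their means (weight / length). Sample:
  cycle 0 → 0: weight = 9, length = 1, mean = 9/1 ≈ 9.000
  cycle 1 → 1: weight = 3, length = 1, mean = 3/1 ≈ 3.000
  cycle 0 → 1 → 0: weight = 16, length = 2, mean = 16/2 ≈ 8.000
  cycle 1 → 0 → 1: weight = 16, length = 2, mean = 16/2 ≈ 8.000
Minimum mean = 3.000, attained e.g. along the cycle 1 → 1 with weight 3 and length 1. So λ(A) = 3/1 = 3.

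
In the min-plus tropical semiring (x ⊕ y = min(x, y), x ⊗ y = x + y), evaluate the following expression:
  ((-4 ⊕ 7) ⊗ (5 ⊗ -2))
((-4 ⊕ 7) ⊗ (5 ⊗ -2)) = -1

Expand innermost to outermost. Recall ⊕ takes the minimum of its arguments and ⊗ takes their sum. Working out the expression ((-4 ⊕ 7) ⊗ (5 ⊗ -2)) gives -1.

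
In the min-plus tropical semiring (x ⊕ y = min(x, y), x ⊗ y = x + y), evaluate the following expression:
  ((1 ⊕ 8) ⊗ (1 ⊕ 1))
((1 ⊕ 8) ⊗ (1 ⊕ 1)) = 2

Expand innermost to outermost. Recall ⊕ takes the minimum of its arguments and ⊗ takes their sum. Working out the expression ((1 ⊕ 8) ⊗ (1 ⊕ 1)) gives 2.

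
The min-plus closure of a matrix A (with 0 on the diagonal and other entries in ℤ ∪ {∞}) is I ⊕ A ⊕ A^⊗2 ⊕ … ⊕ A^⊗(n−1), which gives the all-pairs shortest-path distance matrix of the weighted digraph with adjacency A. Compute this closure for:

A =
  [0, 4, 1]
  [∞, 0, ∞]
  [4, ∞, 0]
Closure =
  [0, 4, 1]
  [∞, 0, ∞]
  [4, 8, 0]

This is the Floyd-Warshall all-pairs shortest-path computation. For each intermediate vertex k = 0, 1, …, 2, update dist[i][j] ← min(dist[i][j], dist[i][k] + dist[k][j]). The final matrix gives, for each (i, j), the minimum total weight of any directed path from i to j (possibly empty when i = j).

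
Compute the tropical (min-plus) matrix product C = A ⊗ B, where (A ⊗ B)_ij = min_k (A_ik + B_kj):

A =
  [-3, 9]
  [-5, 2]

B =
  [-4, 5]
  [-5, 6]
A ⊗ B =
  [-7, 2]
  [-9, 0]

Apply the min-plus product entry-by-entry:
  C[0][0] = min over k of (A[0][0] + B[0][0] = -3 + -4 = -7, A[0][1] + B[1][0] = 9 + -5 = 4) = -7 (attained at k = 0)
  C[0][1] = min over k of (A[0][0] + B[0][1] = -3 + 5 = 2, A[0][1] + B[1][1] = 9 + 6 = 15) = 2 (attained at k = 0)
  C[1][0] = min over k of (A[1][0] + B[0][0] = -5 + -4 = -9, A[1][1] + B[1][0] = 2 + -5 = -3) = -9 (attained at k = 0)
  C[1][1] = min over k of (A[1][0] + B[0][1] = -5 + 5 = 0, A[1][1] + B[1][1] = 2 + 6 = 8) = 0 (attained at k = 0)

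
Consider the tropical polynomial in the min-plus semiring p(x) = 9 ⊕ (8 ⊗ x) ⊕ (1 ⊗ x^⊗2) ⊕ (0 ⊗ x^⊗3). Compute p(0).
p(0) = 0

A tropical monomial a ⊗ x^⊗i evaluates to a + i · x. Evaluating each term at x = 0:
  Term 0 contributes 9 + 0 · 0 = 9
  Term 1 contributes 8 + 1 · 0 = 8
  Term 2 contributes 1 + 2 · 0 = 1
  Term 3 contributes 0 + 3 · 0 = 0
p(0) = ⊕ of these = min[9, 8, 1, 0] = 0.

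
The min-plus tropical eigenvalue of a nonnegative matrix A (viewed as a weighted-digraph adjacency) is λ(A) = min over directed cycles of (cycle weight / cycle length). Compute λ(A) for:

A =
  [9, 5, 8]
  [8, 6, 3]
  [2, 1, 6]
λ(A) = 2

Enumerate directed cycles and compute their means (weight / length). Sample:
  cycle 0 → 0: weight = 9, length = 1, mean = 9/1 ≈ 9.000
  cycle 1 → 1: weight = 6, length = 1, mean = 6/1 ≈ 6.000
  cycle 2 → 2: weight = 6, length = 1, mean = 6/1 ≈ 6.000
  cycle 0 → 1 → 0: weight = 13, length = 2, mean = 13/2 ≈ 6.500
  cycle 0 → 2 → 0: weight = 10, length = 2, mean = 10/2 ≈ 5.000
  cycle 1 → 0 → 1: weight = 13, length = 2, mean = 13/2 ≈ 6.500
Minimum mean = 2.000, attained e.g. along the cycle 1 → 2 → 1 with weight 4 and length 2. So λ(A) = 4/2 = 2.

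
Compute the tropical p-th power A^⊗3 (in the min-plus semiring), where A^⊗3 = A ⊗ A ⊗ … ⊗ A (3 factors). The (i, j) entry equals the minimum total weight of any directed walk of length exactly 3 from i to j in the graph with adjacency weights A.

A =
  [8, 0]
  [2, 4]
A^⊗3 =
  [6, 2]
  [4, 6]

Each entry (A^⊗3)_ij equals the minimum over all length-3 walks i = v_0 → v_1 → … → v_3 = j of Σ_t A[v_t][v_{t+1}]. For example, for (i, j) = (0, 1) we minimise over 4 possible intermediate vertex sequences; the minimum is 2, attained along the walk 0 → 1 → 0 → 1.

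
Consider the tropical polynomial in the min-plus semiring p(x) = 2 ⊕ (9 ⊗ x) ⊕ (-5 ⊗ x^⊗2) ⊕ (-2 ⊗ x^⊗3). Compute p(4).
p(4) = 2

A tropical monomial a ⊗ x^⊗i evaluates to a + i · x. Evaluating each term at x = 4:
  Term 0 contributes 2 + 0 · 4 = 2
  Term 1 contributes 9 + 1 · 4 = 13
  Term 2 contributes -5 + 2 · 4 = 3
  Term 3 contributes -2 + 3 · 4 = 10
p(4) = ⊕ of these = min[2, 13, 3, 10] = 2.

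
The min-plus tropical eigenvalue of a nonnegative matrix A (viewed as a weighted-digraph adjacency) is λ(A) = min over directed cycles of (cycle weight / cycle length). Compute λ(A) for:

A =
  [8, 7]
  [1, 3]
λ(A) = 3

Enumerate directed cycles and compute their means (weight / length). Sample:
  cycle 0 → 0: weight = 8, length = 1, mean = 8/1 ≈ 8.000
  cycle 1 → 1: weight = 3, length = 1, mean = 3/1 ≈ 3.000
  cycle 0 → 1 → 0: weight = 8, length = 2, mean = 8/2 ≈ 4.000
  cycle 1 → 0 → 1: weight = 8, length = 2, mean = 8/2 ≈ 4.000
Minimum mean = 3.000, attained e.g. along the cycle 1 → 1 with weight 3 and length 1. So λ(A) = 3/1 = 3.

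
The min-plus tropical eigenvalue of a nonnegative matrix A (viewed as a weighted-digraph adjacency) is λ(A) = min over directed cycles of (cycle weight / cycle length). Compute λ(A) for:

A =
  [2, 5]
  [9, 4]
λ(A) = 2

Enumerate directed cycles and compute their means (weight / length). Sample:
  cycle 0 → 0: weight = 2, length = 1, mean = 2/1 ≈ 2.000
  cycle 1 → 1: weight = 4, length = 1, mean = 4/1 ≈ 4.000
  cycle 0 → 1 → 0: weight = 14, length = 2, mean = 14/2 ≈ 7.000
  cycle 1 → 0 → 1: weight = 14, length = 2, mean = 14/2 ≈ 7.000
Minimum mean = 2.000, attained e.g. along the cycle 0 → 0 with weight 2 and length 1. So λ(A) = 2/1 = 2.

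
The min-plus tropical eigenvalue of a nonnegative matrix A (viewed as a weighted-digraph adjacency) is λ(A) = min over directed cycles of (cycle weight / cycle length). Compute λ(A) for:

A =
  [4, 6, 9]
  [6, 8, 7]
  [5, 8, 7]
λ(A) = 4

Enumerate directed cycles and compute their means (weight / length). Sample:
  cycle 0 → 0: weight = 4, length = 1, mean = 4/1 ≈ 4.000
  cycle 1 → 1: weight = 8, length = 1, mean = 8/1 ≈ 8.000
  cycle 2 → 2: weight = 7, length = 1, mean = 7/1 ≈ 7.000
  cycle 0 → 1 → 0: weight = 12, length = 2, mean = 12/2 ≈ 6.000
  cycle 0 → 2 → 0: weight = 14, length = 2, mean = 14/2 ≈ 7.000
  cycle 1 → 0 → 1: weight = 12, length = 2, mean = 12/2 ≈ 6.000
Minimum mean = 4.000, attained e.g. along the cycle 0 → 0 with weight 4 and length 1. So λ(A) = 4/1 = 4.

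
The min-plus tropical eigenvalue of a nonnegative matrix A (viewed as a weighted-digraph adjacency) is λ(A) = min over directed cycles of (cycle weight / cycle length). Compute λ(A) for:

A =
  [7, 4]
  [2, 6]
λ(A) = 3

Enumerate directed cycles and compute their means (weight / length). Sample:
  cycle 0 → 0: weight = 7, length = 1, mean = 7/1 ≈ 7.000
  cycle 1 → 1: weight = 6, length = 1, mean = 6/1 ≈ 6.000
  cycle 0 → 1 → 0: weight = 6, length = 2, mean = 6/2 ≈ 3.000
  cycle 1 → 0 → 1: weight = 6, length = 2, mean = 6/2 ≈ 3.000
Minimum mean = 3.000, attained e.g. along the cycle 0 → 1 → 0 with weight 6 and length 2. So λ(A) = 6/2 = 3.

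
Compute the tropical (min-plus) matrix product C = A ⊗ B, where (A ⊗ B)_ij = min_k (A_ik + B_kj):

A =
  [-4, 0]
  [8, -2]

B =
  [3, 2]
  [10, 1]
A ⊗ B =
  [-1, -2]
  [8, -1]

Apply the min-plus product entry-by-entry:
  C[0][0] = min over k of (A[0][0] + B[0][0] = -4 + 3 = -1, A[0][1] + B[1][0] = 0 + 10 = 10) = -1 (attained at k = 0)
  C[0][1] = min over k of (A[0][0] + B[0][1] = -4 + 2 = -2, A[0][1] + B[1][1] = 0 + 1 = 1) = -2 (attained at k = 0)
  C[1][0] = min over k of (A[1][0] + B[0][0] = 8 + 3 = 11, A[1][1] + B[1][0] = -2 + 10 = 8) = 8 (attained at k = 1)
  C[1][1] = min over k of (A[1][0] + B[0][1] = 8 + 2 = 10, A[1][1] + B[1][1] = -2 + 1 = -1) = -1 (attained at k = 1)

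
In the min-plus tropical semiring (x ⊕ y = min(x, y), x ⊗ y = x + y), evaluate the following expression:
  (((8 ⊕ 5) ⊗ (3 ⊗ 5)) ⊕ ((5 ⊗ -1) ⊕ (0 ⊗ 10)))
(((8 ⊕ 5) ⊗ (3 ⊗ 5)) ⊕ ((5 ⊗ -1) ⊕ (0 ⊗ 10))) = 4

Expand innermost to outermost. Recall ⊕ takes the minimum of its arguments and ⊗ takes their sum. Working out the expression (((8 ⊕ 5) ⊗ (3 ⊗ 5)) ⊕ ((5 ⊗ -1) ⊕ (0 ⊗ 10))) gives 4.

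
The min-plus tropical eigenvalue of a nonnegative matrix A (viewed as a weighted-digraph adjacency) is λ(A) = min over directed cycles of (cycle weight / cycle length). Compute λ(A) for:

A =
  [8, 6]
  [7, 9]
λ(A) = 13/2

Enumerate directed cycles and compute their means (weight / length). Sample:
  cycle 0 → 0: weight = 8, length = 1, mean = 8/1 ≈ 8.000
  cycle 1 → 1: weight = 9, length = 1, mean = 9/1 ≈ 9.000
  cycle 0 → 1 → 0: weight = 13, length = 2, mean = 13/2 ≈ 6.500
  cycle 1 → 0 → 1: weight = 13, length = 2, mean = 13/2 ≈ 6.500
Minimum mean = 6.500, attained e.g. along the cycle 0 → 1 → 0 with weight 13 and length 2. So λ(A) = 13/2 = 13/2.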